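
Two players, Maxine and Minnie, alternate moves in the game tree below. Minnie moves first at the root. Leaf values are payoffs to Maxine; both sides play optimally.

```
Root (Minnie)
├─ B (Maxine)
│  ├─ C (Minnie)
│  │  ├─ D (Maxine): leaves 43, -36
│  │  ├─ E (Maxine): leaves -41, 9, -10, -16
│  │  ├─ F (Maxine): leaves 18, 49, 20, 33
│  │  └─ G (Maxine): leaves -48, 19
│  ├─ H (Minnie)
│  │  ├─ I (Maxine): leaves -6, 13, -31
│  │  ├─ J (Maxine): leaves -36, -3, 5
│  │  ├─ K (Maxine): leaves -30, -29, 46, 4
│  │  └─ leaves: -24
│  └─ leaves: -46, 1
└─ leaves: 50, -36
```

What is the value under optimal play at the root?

-36

D (Maxine): max(43, -36) = 43
E (Maxine): max(-41, 9, -10, -16) = 9
F (Maxine): max(18, 49, 20, 33) = 49
G (Maxine): max(-48, 19) = 19
C (Minnie): min(43, 9, 49, 19) = 9
I (Maxine): max(-6, 13, -31) = 13
J (Maxine): max(-36, -3, 5) = 5
K (Maxine): max(-30, -29, 46, 4) = 46
H (Minnie): min(13, 5, 46, -24) = -24
B (Maxine): max(9, -24, -46, 1) = 9
Root (Minnie): min(9, 50, -36) = -36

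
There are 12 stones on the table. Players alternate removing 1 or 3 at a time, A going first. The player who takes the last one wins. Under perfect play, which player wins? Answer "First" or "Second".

Second

Compute winning (W) and losing (L) positions by backward induction:
i:   0  1  2  3  4  5  6  7  8  9 10 11 12
     L  W  L  W  L  W  L  W  L  W  L  W  L
Position 12 is L, so the second player wins.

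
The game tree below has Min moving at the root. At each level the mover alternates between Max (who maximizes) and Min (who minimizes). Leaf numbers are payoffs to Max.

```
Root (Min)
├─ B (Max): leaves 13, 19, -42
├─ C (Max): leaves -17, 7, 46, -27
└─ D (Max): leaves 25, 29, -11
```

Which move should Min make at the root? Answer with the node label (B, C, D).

B (Max): max(13, 19, -42) = 19
C (Max): max(-17, 7, 46, -27) = 46
D (Max): max(25, 29, -11) = 29
Root (Min): min(19, 46, 29) = 19
Min picks the child with the lowest value: B (value 19).

B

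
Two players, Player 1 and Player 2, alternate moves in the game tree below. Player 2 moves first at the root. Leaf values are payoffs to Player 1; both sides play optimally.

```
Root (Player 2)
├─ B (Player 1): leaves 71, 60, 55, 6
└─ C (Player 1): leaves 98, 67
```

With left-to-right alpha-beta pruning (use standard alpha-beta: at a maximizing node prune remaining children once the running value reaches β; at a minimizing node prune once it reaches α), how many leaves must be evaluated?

5

B [α=-∞,β=+∞]: v=71
C [α=-∞,β=71]: v=98 after child 1 ≥ β → β-cutoff, skip 1
Root [α=-∞,β=+∞]: v=71
Leaves evaluated: 5 of 6.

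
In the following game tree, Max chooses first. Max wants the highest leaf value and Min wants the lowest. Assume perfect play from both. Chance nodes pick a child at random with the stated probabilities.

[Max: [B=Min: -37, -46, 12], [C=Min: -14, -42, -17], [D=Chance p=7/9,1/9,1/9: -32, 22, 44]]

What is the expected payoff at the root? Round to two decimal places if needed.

-17.56

B (Min): min(-37, -46, 12) = -46
C (Min): min(-14, -42, -17) = -42
D (Chance): 7/9·-32 + 1/9·22 + 1/9·44 = -17.56
Root (Max): max(-46, -42, -17.56) = -17.56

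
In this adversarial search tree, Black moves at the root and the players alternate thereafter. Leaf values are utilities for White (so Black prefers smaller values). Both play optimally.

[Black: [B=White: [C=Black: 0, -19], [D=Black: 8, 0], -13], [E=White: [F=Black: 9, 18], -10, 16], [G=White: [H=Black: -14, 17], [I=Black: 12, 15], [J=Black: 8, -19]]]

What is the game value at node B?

0

C: min(0, -19) = -19
D: min(8, 0) = 0
B: max(-19, 0, -13) = 0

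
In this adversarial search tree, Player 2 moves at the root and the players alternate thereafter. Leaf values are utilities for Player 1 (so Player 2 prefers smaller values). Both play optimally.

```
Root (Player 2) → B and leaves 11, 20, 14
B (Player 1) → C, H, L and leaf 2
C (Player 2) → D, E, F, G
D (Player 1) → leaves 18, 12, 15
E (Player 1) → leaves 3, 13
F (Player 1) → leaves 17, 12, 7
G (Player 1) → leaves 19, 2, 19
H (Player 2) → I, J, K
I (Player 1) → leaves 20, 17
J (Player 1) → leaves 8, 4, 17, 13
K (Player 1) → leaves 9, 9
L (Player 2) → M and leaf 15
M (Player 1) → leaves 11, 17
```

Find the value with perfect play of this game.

11

D (Player 1): max(18, 12, 15) = 18
E (Player 1): max(3, 13) = 13
F (Player 1): max(17, 12, 7) = 17
G (Player 1): max(19, 2, 19) = 19
C (Player 2): min(18, 13, 17, 19) = 13
I (Player 1): max(20, 17) = 20
J (Player 1): max(8, 4, 17, 13) = 17
K (Player 1): max(9, 9) = 9
H (Player 2): min(20, 17, 9) = 9
M (Player 1): max(11, 17) = 17
L (Player 2): min(17, 15) = 15
B (Player 1): max(13, 9, 15, 2) = 15
Root (Player 2): min(15, 11, 20, 14) = 11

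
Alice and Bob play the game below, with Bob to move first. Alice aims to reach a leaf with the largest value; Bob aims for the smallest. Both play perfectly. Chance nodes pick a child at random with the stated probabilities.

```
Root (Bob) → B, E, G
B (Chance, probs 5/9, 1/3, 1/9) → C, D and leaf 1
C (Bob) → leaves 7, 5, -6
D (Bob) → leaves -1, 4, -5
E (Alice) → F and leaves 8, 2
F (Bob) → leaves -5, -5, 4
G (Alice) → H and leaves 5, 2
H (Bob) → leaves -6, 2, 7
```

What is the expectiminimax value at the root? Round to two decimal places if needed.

-4.89

C (Bob): min(7, 5, -6) = -6
D (Bob): min(-1, 4, -5) = -5
B (Chance): 5/9·-6 + 1/3·-5 + 1/9·1 = -4.89
F (Bob): min(-5, -5, 4) = -5
E (Alice): max(-5, 8, 2) = 8
H (Bob): min(-6, 2, 7) = -6
G (Alice): max(-6, 5, 2) = 5
Root (Bob): min(-4.89, 8, 5) = -4.89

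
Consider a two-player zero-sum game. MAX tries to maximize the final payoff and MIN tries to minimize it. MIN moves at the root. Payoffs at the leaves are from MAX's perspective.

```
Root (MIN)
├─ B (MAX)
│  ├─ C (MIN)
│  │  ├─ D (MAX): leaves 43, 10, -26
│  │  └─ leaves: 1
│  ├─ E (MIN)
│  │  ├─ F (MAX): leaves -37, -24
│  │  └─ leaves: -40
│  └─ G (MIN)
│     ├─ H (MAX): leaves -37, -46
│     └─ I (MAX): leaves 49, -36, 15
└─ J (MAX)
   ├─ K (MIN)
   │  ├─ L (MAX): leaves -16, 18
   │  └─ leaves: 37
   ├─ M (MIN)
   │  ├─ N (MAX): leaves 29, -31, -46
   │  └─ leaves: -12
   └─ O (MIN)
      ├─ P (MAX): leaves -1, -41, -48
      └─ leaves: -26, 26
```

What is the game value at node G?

-37

H: max(-37, -46) = -37
I: max(49, -36, 15) = 49
G: min(-37, 49) = -37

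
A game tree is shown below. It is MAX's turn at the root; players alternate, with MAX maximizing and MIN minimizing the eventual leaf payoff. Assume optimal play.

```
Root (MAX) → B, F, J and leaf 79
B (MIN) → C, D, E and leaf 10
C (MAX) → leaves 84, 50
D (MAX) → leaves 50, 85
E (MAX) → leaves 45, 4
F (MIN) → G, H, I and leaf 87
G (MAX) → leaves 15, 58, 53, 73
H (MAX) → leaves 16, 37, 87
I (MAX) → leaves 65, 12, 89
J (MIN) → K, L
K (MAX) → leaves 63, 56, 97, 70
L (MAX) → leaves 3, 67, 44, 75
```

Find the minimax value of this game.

C (MAX): max(84, 50) = 84
D (MAX): max(50, 85) = 85
E (MAX): max(45, 4) = 45
B (MIN): min(84, 85, 45, 10) = 10
G (MAX): max(15, 58, 53, 73) = 73
H (MAX): max(16, 37, 87) = 87
I (MAX): max(65, 12, 89) = 89
F (MIN): min(73, 87, 89, 87) = 73
K (MAX): max(63, 56, 97, 70) = 97
L (MAX): max(3, 67, 44, 75) = 75
J (MIN): min(97, 75) = 75
Root (MAX): max(10, 73, 75, 79) = 79

79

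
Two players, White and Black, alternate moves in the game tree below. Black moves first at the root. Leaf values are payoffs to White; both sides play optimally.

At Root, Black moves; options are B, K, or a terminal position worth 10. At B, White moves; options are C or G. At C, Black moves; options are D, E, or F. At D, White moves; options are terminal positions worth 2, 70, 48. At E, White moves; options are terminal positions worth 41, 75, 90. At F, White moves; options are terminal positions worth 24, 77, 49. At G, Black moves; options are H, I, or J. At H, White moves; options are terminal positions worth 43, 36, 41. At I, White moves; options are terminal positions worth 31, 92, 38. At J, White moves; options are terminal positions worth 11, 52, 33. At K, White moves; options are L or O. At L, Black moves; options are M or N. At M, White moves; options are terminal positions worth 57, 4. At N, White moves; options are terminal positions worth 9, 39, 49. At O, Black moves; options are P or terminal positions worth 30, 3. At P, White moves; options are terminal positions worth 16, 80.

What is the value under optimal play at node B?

D: max(2, 70, 48) = 70
E: max(41, 75, 90) = 90
F: max(24, 77, 49) = 77
C: min(70, 90, 77) = 70
H: max(43, 36, 41) = 43
I: max(31, 92, 38) = 92
J: max(11, 52, 33) = 52
G: min(43, 92, 52) = 43
B: max(70, 43) = 70

70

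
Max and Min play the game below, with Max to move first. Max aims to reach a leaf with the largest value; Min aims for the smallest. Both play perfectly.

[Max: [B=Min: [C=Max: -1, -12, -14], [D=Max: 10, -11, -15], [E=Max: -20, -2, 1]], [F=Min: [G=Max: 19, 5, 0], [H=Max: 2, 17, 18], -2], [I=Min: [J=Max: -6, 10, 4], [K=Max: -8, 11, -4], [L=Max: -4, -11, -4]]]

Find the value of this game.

-1

C (Max): max(-1, -12, -14) = -1
D (Max): max(10, -11, -15) = 10
E (Max): max(-20, -2, 1) = 1
B (Min): min(-1, 10, 1) = -1
G (Max): max(19, 5, 0) = 19
H (Max): max(2, 17, 18) = 18
F (Min): min(19, 18, -2) = -2
J (Max): max(-6, 10, 4) = 10
K (Max): max(-8, 11, -4) = 11
L (Max): max(-4, -11, -4) = -4
I (Min): min(10, 11, -4) = -4
Root (Max): max(-1, -2, -4) = -1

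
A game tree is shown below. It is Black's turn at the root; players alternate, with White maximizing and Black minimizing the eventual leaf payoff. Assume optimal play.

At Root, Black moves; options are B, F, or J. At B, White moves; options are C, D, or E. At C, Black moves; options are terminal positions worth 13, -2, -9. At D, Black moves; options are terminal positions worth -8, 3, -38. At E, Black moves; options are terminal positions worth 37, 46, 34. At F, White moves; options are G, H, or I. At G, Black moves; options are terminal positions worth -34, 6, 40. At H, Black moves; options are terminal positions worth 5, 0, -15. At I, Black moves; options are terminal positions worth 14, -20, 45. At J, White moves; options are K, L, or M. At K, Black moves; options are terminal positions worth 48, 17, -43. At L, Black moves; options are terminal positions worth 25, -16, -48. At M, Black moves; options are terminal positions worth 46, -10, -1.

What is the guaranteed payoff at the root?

-15

C (Black): min(13, -2, -9) = -9
D (Black): min(-8, 3, -38) = -38
E (Black): min(37, 46, 34) = 34
B (White): max(-9, -38, 34) = 34
G (Black): min(-34, 6, 40) = -34
H (Black): min(5, 0, -15) = -15
I (Black): min(14, -20, 45) = -20
F (White): max(-34, -15, -20) = -15
K (Black): min(48, 17, -43) = -43
L (Black): min(25, -16, -48) = -48
M (Black): min(46, -10, -1) = -10
J (White): max(-43, -48, -10) = -10
Root (Black): min(34, -15, -10) = -15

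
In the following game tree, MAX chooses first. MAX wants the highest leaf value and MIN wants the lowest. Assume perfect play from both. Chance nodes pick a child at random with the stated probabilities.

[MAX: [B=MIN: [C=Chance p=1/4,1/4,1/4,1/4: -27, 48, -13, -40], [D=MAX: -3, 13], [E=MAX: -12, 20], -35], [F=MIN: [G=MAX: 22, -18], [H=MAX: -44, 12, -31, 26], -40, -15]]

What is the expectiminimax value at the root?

C (Chance): 1/4·-27 + 1/4·48 + 1/4·-13 + 1/4·-40 = -8
D (MAX): max(-3, 13) = 13
E (MAX): max(-12, 20) = 20
B (MIN): min(-8, 13, 20, -35) = -35
G (MAX): max(22, -18) = 22
H (MAX): max(-44, 12, -31, 26) = 26
F (MIN): min(22, 26, -40, -15) = -40
Root (MAX): max(-35, -40) = -35

-35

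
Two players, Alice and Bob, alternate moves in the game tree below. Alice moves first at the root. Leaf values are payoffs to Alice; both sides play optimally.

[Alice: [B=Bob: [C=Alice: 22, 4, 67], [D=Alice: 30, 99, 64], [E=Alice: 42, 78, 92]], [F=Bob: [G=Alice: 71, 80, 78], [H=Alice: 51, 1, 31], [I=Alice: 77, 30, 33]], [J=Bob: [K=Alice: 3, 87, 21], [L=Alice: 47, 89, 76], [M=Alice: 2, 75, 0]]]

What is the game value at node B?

C: max(22, 4, 67) = 67
D: max(30, 99, 64) = 99
E: max(42, 78, 92) = 92
B: min(67, 99, 92) = 67

67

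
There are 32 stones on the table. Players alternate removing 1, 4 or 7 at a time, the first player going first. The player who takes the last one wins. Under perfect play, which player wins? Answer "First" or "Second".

Mark each pile size as W (mover wins) or L (mover loses):
i:   0  1  2  3  4  5  6  7  8  9 10 11 12 13 14 15 16 17 18 19 20 21 22 23 24 25 26 27 28 29 30 31 32
     L  W  L  W  W  L  W  W  L  W  L  W  W  L  W  W  L  W  L  W  W  L  W  W  L  W  L  W  W  L  W  W  L
Position 32 is L, so the second player wins.

Second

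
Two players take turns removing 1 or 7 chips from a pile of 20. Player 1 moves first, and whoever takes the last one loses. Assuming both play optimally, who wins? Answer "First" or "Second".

Compute winning (W) and losing (L) positions by backward induction:
i:   0  1  2  3  4  5  6  7  8  9 10 11 12 13 14 15 16 17 18 19 20
     W  L  W  L  W  L  W  L  W  L  W  L  W  L  W  L  W  L  W  L  W
Position 20 is W, so the first player wins.

First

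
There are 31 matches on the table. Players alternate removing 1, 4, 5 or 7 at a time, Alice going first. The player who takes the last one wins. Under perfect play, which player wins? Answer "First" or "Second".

First

i:   0  1  2  3  4  5  6  7  8  9 10 11 12 13 14 15 16 17 18 19 20 21 22 23 24 25 26 27 28 29 30 31
     L  W  L  W  W  W  W  W  L  W  L  W  W  W  W  W  L  W  L  W  W  W  W  W  L  W  L  W  W  W  W  W
Position 31 is W, so the first player wins.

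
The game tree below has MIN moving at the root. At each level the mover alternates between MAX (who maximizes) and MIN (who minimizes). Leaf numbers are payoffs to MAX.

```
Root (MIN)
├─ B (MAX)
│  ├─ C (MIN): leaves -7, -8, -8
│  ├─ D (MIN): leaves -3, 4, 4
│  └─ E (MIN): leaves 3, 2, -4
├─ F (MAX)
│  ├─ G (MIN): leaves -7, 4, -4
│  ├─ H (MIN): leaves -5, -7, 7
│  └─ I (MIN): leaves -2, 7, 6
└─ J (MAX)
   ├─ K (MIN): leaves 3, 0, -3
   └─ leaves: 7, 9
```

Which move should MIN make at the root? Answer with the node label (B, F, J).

B

C (MIN): min(-7, -8, -8) = -8
D (MIN): min(-3, 4, 4) = -3
E (MIN): min(3, 2, -4) = -4
B (MAX): max(-8, -3, -4) = -3
G (MIN): min(-7, 4, -4) = -7
H (MIN): min(-5, -7, 7) = -7
I (MIN): min(-2, 7, 6) = -2
F (MAX): max(-7, -7, -2) = -2
K (MIN): min(3, 0, -3) = -3
J (MAX): max(-3, 7, 9) = 9
Root (MIN): min(-3, -2, 9) = -3
MIN picks the child with the lowest value: B (value -3).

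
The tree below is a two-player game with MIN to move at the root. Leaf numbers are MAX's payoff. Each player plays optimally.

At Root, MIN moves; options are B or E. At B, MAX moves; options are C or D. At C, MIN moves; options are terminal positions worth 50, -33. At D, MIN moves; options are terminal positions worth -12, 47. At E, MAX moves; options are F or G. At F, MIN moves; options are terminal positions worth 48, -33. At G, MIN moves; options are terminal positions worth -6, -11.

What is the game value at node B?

-12

C: min(50, -33) = -33
D: min(-12, 47) = -12
B: max(-33, -12) = -12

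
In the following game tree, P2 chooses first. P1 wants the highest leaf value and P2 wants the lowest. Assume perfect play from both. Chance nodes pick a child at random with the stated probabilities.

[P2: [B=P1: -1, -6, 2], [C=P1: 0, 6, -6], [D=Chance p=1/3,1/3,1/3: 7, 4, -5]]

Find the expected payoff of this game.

B (P1): max(-1, -6, 2) = 2
C (P1): max(0, 6, -6) = 6
D (Chance): 1/3·7 + 1/3·4 + 1/3·-5 = 2
Root (P2): min(2, 6, 2) = 2

2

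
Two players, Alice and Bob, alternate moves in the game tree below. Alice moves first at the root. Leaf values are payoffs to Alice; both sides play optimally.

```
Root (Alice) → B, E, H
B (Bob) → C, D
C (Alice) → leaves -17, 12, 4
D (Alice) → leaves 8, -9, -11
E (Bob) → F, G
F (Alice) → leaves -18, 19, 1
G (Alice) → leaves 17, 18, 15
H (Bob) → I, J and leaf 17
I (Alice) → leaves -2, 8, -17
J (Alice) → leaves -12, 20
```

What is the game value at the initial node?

18

C (Alice): max(-17, 12, 4) = 12
D (Alice): max(8, -9, -11) = 8
B (Bob): min(12, 8) = 8
F (Alice): max(-18, 19, 1) = 19
G (Alice): max(17, 18, 15) = 18
E (Bob): min(19, 18) = 18
I (Alice): max(-2, 8, -17) = 8
J (Alice): max(-12, 20) = 20
H (Bob): min(8, 20, 17) = 8
Root (Alice): max(8, 18, 8) = 18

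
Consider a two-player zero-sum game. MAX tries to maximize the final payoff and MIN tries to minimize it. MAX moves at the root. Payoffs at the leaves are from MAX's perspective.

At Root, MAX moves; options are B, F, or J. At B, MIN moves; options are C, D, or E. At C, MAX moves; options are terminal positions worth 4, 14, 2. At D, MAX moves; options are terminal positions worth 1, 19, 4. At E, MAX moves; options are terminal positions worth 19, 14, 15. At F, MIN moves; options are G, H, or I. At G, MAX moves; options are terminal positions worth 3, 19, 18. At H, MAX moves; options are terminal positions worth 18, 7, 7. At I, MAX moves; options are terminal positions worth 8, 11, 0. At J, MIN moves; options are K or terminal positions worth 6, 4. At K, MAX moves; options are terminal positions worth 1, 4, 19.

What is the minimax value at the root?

C (MAX): max(4, 14, 2) = 14
D (MAX): max(1, 19, 4) = 19
E (MAX): max(19, 14, 15) = 19
B (MIN): min(14, 19, 19) = 14
G (MAX): max(3, 19, 18) = 19
H (MAX): max(18, 7, 7) = 18
I (MAX): max(8, 11, 0) = 11
F (MIN): min(19, 18, 11) = 11
K (MAX): max(1, 4, 19) = 19
J (MIN): min(19, 6, 4) = 4
Root (MAX): max(14, 11, 4) = 14

14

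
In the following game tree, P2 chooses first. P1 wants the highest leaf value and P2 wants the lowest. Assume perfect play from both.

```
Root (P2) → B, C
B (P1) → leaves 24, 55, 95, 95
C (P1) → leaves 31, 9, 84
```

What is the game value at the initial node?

B (P1): max(24, 55, 95, 95) = 95
C (P1): max(31, 9, 84) = 84
Root (P2): min(95, 84) = 84

84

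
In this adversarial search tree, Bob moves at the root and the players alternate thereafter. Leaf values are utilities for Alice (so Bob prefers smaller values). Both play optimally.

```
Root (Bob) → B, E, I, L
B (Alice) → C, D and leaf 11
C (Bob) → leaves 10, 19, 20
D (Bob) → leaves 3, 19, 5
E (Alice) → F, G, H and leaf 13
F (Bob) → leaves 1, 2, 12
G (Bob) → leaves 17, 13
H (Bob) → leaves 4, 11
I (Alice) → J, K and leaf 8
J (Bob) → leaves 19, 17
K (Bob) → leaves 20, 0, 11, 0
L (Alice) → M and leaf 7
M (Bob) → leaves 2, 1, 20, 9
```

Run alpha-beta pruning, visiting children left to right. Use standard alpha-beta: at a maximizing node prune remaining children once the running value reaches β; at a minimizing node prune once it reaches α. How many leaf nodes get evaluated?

C [α=-∞,β=+∞]: v=10
D [α=10,β=+∞]: v=3 after child 1 ≤ α → α-cutoff, skip 2
B [α=-∞,β=+∞]: v=11
F [α=-∞,β=11]: v=1
G [α=1,β=11]: v=13
E [α=-∞,β=11]: v=13 after child 2 ≥ β → β-cutoff, skip 2
J [α=-∞,β=11]: v=17
I [α=-∞,β=11]: v=17 after child 1 ≥ β → β-cutoff, skip 2
M [α=-∞,β=11]: v=1
L [α=-∞,β=11]: v=7
Root [α=-∞,β=+∞]: v=7
Leaves evaluated: 17 of 27.

17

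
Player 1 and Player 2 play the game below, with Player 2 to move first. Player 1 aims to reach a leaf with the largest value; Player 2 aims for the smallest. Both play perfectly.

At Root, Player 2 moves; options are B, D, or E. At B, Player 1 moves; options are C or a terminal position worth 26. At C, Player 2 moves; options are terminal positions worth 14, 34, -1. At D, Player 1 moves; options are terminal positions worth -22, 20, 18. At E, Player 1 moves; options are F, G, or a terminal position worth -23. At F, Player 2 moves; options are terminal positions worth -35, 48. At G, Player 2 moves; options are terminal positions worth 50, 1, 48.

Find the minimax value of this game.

C (Player 2): min(14, 34, -1) = -1
B (Player 1): max(-1, 26) = 26
D (Player 1): max(-22, 20, 18) = 20
F (Player 2): min(-35, 48) = -35
G (Player 2): min(50, 1, 48) = 1
E (Player 1): max(-35, 1, -23) = 1
Root (Player 2): min(26, 20, 1) = 1

1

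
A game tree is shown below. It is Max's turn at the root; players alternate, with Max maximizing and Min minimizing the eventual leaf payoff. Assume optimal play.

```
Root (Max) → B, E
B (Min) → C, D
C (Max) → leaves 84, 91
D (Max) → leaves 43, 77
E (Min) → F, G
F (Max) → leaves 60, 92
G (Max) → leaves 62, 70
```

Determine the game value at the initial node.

C (Max): max(84, 91) = 91
D (Max): max(43, 77) = 77
B (Min): min(91, 77) = 77
F (Max): max(60, 92) = 92
G (Max): max(62, 70) = 70
E (Min): min(92, 70) = 70
Root (Max): max(77, 70) = 77

77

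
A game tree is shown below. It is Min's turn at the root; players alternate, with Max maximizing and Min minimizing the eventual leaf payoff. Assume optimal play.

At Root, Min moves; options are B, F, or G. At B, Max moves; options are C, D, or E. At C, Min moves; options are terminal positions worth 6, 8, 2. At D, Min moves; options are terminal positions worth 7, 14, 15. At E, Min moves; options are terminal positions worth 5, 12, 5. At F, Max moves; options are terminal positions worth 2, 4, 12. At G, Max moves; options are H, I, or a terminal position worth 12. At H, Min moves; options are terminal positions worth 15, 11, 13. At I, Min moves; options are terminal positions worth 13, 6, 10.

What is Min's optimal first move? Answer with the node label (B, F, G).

B

C (Min): min(6, 8, 2) = 2
D (Min): min(7, 14, 15) = 7
E (Min): min(5, 12, 5) = 5
B (Max): max(2, 7, 5) = 7
F (Max): max(2, 4, 12) = 12
H (Min): min(15, 11, 13) = 11
I (Min): min(13, 6, 10) = 6
G (Max): max(11, 6, 12) = 12
Root (Min): min(7, 12, 12) = 7
Min picks the child with the lowest value: B (value 7).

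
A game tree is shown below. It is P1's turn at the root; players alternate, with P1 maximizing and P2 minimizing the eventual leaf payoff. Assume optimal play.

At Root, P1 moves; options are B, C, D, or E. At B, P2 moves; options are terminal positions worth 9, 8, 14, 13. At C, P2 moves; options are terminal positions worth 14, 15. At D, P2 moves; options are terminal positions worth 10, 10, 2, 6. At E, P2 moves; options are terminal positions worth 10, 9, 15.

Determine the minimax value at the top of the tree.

B (P2): min(9, 8, 14, 13) = 8
C (P2): min(14, 15) = 14
D (P2): min(10, 10, 2, 6) = 2
E (P2): min(10, 9, 15) = 9
Root (P1): max(8, 14, 2, 9) = 14

14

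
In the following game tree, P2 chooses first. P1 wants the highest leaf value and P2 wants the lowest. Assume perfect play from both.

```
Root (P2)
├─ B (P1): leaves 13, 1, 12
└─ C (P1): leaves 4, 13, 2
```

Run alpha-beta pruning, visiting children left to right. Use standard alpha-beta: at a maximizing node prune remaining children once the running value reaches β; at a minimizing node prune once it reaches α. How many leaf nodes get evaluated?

5

B [α=-∞,β=+∞]: v=13
C [α=-∞,β=13]: v=13 after child 2 ≥ β → β-cutoff, skip 1
Root [α=-∞,β=+∞]: v=13
Leaves evaluated: 5 of 6.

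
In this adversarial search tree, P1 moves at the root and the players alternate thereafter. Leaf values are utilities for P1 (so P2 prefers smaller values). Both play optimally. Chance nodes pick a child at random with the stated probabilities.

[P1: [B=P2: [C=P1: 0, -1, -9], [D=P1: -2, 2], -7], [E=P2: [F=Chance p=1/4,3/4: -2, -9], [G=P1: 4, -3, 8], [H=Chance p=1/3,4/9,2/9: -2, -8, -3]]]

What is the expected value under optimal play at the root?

-7

C (P1): max(0, -1, -9) = 0
D (P1): max(-2, 2) = 2
B (P2): min(0, 2, -7) = -7
F (Chance): 1/4·-2 + 3/4·-9 = -7.25
G (P1): max(4, -3, 8) = 8
H (Chance): 1/3·-2 + 4/9·-8 + 2/9·-3 = -4.89
E (P2): min(-7.25, 8, -4.89) = -7.25
Root (P1): max(-7, -7.25) = -7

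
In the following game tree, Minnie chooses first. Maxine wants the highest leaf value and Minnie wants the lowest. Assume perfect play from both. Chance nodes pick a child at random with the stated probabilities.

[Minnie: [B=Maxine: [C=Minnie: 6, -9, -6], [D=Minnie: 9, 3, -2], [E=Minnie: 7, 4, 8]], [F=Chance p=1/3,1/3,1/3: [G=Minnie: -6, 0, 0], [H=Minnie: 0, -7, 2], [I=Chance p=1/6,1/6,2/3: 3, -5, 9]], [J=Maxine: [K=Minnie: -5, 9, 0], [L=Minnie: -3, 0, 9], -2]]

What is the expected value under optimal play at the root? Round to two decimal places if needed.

C (Minnie): min(6, -9, -6) = -9
D (Minnie): min(9, 3, -2) = -2
E (Minnie): min(7, 4, 8) = 4
B (Maxine): max(-9, -2, 4) = 4
G (Minnie): min(-6, 0, 0) = -6
H (Minnie): min(0, -7, 2) = -7
I (Chance): 1/6·3 + 1/6·-5 + 2/3·9 = 5.67
F (Chance): 1/3·-6 + 1/3·-7 + 1/3·5.67 = -2.44
K (Minnie): min(-5, 9, 0) = -5
L (Minnie): min(-3, 0, 9) = -3
J (Maxine): max(-5, -3, -2) = -2
Root (Minnie): min(4, -2.44, -2) = -2.44

-2.44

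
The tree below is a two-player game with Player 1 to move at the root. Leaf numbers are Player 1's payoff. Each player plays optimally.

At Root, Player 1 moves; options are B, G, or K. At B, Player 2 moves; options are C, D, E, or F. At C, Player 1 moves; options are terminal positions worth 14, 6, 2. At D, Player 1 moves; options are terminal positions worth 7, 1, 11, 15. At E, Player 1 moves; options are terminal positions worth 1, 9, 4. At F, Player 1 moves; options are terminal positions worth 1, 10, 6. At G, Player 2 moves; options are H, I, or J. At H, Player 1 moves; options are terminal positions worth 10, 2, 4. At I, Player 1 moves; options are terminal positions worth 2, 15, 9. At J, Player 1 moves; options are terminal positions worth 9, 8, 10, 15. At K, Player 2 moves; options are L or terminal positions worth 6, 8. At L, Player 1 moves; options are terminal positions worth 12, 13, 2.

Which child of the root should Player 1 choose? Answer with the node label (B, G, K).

C (Player 1): max(14, 6, 2) = 14
D (Player 1): max(7, 1, 11, 15) = 15
E (Player 1): max(1, 9, 4) = 9
F (Player 1): max(1, 10, 6) = 10
B (Player 2): min(14, 15, 9, 10) = 9
H (Player 1): max(10, 2, 4) = 10
I (Player 1): max(2, 15, 9) = 15
J (Player 1): max(9, 8, 10, 15) = 15
G (Player 2): min(10, 15, 15) = 10
L (Player 1): max(12, 13, 2) = 13
K (Player 2): min(13, 6, 8) = 6
Root (Player 1): max(9, 10, 6) = 10
Player 1 picks the child with the highest value: G (value 10).

G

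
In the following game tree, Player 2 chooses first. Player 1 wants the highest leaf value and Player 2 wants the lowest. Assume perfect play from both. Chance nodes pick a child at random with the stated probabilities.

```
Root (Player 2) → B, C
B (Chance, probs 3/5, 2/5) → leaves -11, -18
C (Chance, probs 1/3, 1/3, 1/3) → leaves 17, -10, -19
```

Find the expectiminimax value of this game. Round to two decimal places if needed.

B (Chance): 3/5·-11 + 2/5·-18 = -13.8
C (Chance): 1/3·17 + 1/3·-10 + 1/3·-19 = -4
Root (Player 2): min(-13.8, -4) = -13.8

-13.8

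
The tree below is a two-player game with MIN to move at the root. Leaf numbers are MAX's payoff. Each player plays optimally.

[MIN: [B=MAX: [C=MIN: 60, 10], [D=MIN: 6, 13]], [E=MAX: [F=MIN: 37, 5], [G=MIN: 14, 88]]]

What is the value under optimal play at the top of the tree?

10

C (MIN): min(60, 10) = 10
D (MIN): min(6, 13) = 6
B (MAX): max(10, 6) = 10
F (MIN): min(37, 5) = 5
G (MIN): min(14, 88) = 14
E (MAX): max(5, 14) = 14
Root (MIN): min(10, 14) = 10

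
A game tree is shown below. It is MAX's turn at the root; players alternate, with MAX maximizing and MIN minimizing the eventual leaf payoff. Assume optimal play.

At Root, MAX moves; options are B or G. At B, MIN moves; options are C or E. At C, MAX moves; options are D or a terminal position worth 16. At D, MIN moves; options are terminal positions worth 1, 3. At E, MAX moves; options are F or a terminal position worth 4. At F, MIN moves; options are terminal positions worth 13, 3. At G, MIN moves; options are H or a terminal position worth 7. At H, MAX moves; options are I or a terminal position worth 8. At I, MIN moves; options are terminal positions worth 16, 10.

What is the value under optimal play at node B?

D: min(1, 3) = 1
C: max(1, 16) = 16
F: min(13, 3) = 3
E: max(3, 4) = 4
B: min(16, 4) = 4

4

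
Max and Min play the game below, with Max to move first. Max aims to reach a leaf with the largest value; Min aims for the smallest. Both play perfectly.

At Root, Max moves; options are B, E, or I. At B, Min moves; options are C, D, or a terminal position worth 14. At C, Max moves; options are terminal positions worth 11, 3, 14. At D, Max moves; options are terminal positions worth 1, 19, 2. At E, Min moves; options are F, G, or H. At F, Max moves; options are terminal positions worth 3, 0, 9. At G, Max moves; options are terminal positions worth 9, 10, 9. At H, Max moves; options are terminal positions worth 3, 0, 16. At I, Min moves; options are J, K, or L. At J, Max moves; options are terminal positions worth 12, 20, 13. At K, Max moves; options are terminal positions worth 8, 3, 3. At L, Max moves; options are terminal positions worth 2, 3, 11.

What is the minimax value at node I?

J: max(12, 20, 13) = 20
K: max(8, 3, 3) = 8
L: max(2, 3, 11) = 11
I: min(20, 8, 11) = 8

8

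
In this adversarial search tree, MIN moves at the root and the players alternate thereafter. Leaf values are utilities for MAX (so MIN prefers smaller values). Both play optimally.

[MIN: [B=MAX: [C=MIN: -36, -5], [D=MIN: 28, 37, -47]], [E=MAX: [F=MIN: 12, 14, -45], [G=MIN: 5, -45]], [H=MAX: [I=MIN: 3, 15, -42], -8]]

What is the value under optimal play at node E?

-45

F: min(12, 14, -45) = -45
G: min(5, -45) = -45
E: max(-45, -45) = -45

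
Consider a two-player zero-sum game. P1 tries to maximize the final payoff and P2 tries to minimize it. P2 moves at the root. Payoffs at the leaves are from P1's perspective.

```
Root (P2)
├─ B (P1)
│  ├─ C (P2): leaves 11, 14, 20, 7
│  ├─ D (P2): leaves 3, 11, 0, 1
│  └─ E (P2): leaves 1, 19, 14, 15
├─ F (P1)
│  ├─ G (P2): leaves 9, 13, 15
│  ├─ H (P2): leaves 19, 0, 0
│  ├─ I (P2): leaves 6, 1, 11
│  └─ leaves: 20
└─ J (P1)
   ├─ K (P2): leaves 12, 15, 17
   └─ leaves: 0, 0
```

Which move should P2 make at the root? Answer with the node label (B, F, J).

B

C (P2): min(11, 14, 20, 7) = 7
D (P2): min(3, 11, 0, 1) = 0
E (P2): min(1, 19, 14, 15) = 1
B (P1): max(7, 0, 1) = 7
G (P2): min(9, 13, 15) = 9
H (P2): min(19, 0, 0) = 0
I (P2): min(6, 1, 11) = 1
F (P1): max(9, 0, 1, 20) = 20
K (P2): min(12, 15, 17) = 12
J (P1): max(12, 0, 0) = 12
Root (P2): min(7, 20, 12) = 7
P2 picks the child with the lowest value: B (value 7).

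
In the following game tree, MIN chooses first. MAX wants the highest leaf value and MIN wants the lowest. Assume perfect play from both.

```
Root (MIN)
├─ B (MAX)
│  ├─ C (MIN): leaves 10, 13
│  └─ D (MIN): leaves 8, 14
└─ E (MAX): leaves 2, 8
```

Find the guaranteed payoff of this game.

8

C (MIN): min(10, 13) = 10
D (MIN): min(8, 14) = 8
B (MAX): max(10, 8) = 10
E (MAX): max(2, 8) = 8
Root (MIN): min(10, 8) = 8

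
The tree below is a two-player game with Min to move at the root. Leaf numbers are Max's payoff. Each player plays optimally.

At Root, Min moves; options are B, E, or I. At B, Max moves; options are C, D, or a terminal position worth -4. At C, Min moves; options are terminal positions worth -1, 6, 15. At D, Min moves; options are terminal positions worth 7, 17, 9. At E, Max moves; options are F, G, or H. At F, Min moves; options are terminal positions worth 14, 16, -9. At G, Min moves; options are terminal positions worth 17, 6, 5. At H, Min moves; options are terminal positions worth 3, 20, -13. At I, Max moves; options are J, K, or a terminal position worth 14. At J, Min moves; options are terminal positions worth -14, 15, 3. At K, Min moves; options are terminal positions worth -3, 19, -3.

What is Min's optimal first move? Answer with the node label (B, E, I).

E

C (Min): min(-1, 6, 15) = -1
D (Min): min(7, 17, 9) = 7
B (Max): max(-1, 7, -4) = 7
F (Min): min(14, 16, -9) = -9
G (Min): min(17, 6, 5) = 5
H (Min): min(3, 20, -13) = -13
E (Max): max(-9, 5, -13) = 5
J (Min): min(-14, 15, 3) = -14
K (Min): min(-3, 19, -3) = -3
I (Max): max(-14, -3, 14) = 14
Root (Min): min(7, 5, 14) = 5
Min picks the child with the lowest value: E (value 5).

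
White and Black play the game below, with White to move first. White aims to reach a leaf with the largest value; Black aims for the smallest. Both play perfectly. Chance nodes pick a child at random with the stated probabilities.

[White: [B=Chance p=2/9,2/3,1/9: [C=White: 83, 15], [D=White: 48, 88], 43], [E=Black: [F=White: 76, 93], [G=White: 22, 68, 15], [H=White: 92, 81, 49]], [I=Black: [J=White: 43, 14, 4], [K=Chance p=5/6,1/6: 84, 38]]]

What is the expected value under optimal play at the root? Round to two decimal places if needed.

C (White): max(83, 15) = 83
D (White): max(48, 88) = 88
B (Chance): 2/9·83 + 2/3·88 + 1/9·43 = 81.89
F (White): max(76, 93) = 93
G (White): max(22, 68, 15) = 68
H (White): max(92, 81, 49) = 92
E (Black): min(93, 68, 92) = 68
J (White): max(43, 14, 4) = 43
K (Chance): 5/6·84 + 1/6·38 = 76.33
I (Black): min(43, 76.33) = 43
Root (White): max(81.89, 68, 43) = 81.89

81.89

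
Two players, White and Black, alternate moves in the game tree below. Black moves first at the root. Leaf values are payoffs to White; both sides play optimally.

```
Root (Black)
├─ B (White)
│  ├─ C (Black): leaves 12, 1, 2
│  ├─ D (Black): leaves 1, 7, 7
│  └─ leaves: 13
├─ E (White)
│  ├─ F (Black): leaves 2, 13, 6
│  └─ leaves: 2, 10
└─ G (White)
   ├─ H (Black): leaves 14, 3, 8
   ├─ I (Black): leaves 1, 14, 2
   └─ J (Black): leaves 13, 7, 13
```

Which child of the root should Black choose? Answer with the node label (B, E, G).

G

C (Black): min(12, 1, 2) = 1
D (Black): min(1, 7, 7) = 1
B (White): max(1, 1, 13) = 13
F (Black): min(2, 13, 6) = 2
E (White): max(2, 2, 10) = 10
H (Black): min(14, 3, 8) = 3
I (Black): min(1, 14, 2) = 1
J (Black): min(13, 7, 13) = 7
G (White): max(3, 1, 7) = 7
Root (Black): min(13, 10, 7) = 7
Black picks the child with the lowest value: G (value 7).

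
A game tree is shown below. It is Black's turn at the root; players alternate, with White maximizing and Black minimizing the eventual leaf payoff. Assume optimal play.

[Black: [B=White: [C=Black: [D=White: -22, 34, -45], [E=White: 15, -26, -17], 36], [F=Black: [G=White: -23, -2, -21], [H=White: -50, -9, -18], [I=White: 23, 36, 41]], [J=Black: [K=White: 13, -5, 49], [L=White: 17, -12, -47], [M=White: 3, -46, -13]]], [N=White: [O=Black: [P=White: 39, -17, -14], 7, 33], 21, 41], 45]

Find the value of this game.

D (White): max(-22, 34, -45) = 34
E (White): max(15, -26, -17) = 15
C (Black): min(34, 15, 36) = 15
G (White): max(-23, -2, -21) = -2
H (White): max(-50, -9, -18) = -9
I (White): max(23, 36, 41) = 41
F (Black): min(-2, -9, 41) = -9
K (White): max(13, -5, 49) = 49
L (White): max(17, -12, -47) = 17
M (White): max(3, -46, -13) = 3
J (Black): min(49, 17, 3) = 3
B (White): max(15, -9, 3) = 15
P (White): max(39, -17, -14) = 39
O (Black): min(39, 7, 33) = 7
N (White): max(7, 21, 41) = 41
Root (Black): min(15, 41, 45) = 15

15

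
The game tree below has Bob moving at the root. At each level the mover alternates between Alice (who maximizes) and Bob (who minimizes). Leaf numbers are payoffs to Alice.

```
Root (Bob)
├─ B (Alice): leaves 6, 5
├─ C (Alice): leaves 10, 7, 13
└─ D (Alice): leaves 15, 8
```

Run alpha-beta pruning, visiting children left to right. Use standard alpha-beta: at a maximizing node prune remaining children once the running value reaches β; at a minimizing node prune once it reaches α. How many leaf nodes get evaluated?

4

B [α=-∞,β=+∞]: v=6
C [α=-∞,β=6]: v=10 after child 1 ≥ β → β-cutoff, skip 2
D [α=-∞,β=6]: v=15 after child 1 ≥ β → β-cutoff, skip 1
Root [α=-∞,β=+∞]: v=6
Leaves evaluated: 4 of 7.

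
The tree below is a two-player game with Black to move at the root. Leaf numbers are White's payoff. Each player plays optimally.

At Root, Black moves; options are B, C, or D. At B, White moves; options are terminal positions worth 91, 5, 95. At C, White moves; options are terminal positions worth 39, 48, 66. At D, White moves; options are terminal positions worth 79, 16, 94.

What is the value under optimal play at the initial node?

B (White): max(91, 5, 95) = 95
C (White): max(39, 48, 66) = 66
D (White): max(79, 16, 94) = 94
Root (Black): min(95, 66, 94) = 66

66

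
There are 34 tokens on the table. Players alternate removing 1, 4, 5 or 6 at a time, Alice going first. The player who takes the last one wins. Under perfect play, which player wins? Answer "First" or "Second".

Positions where the player to move wins (W) vs loses (L):
i:   0  1  2  3  4  5  6  7  8  9 10 11 12 13 14 15 16 17 18 19 20 21 22 23 24 25 26 27 28 29 30 31 32 33 34
     L  W  L  W  W  W  W  W  W  L  W  L  W  W  W  W  W  W  L  W  L  W  W  W  W  W  W  L  W  L  W  W  W  W  W
Position 34 is W, so the first player wins.

First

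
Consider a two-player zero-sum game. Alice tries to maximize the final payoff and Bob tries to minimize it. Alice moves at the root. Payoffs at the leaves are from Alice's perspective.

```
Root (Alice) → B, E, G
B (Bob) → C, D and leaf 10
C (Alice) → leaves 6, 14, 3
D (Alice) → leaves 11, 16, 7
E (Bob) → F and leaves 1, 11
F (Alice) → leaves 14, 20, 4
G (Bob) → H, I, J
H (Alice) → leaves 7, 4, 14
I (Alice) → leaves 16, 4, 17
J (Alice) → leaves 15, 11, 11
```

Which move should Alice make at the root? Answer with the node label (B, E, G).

G

C (Alice): max(6, 14, 3) = 14
D (Alice): max(11, 16, 7) = 16
B (Bob): min(14, 16, 10) = 10
F (Alice): max(14, 20, 4) = 20
E (Bob): min(20, 1, 11) = 1
H (Alice): max(7, 4, 14) = 14
I (Alice): max(16, 4, 17) = 17
J (Alice): max(15, 11, 11) = 15
G (Bob): min(14, 17, 15) = 14
Root (Alice): max(10, 1, 14) = 14
Alice picks the child with the highest value: G (value 14).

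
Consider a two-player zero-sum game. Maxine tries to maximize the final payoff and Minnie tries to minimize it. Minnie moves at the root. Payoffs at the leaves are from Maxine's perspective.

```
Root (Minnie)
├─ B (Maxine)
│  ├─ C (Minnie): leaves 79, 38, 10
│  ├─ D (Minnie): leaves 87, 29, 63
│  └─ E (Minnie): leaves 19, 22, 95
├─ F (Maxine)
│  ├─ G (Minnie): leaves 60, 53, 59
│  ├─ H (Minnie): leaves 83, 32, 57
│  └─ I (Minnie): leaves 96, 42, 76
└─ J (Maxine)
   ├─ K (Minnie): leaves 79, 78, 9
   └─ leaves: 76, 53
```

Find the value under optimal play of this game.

29

C (Minnie): min(79, 38, 10) = 10
D (Minnie): min(87, 29, 63) = 29
E (Minnie): min(19, 22, 95) = 19
B (Maxine): max(10, 29, 19) = 29
G (Minnie): min(60, 53, 59) = 53
H (Minnie): min(83, 32, 57) = 32
I (Minnie): min(96, 42, 76) = 42
F (Maxine): max(53, 32, 42) = 53
K (Minnie): min(79, 78, 9) = 9
J (Maxine): max(9, 76, 53) = 76
Root (Minnie): min(29, 53, 76) = 29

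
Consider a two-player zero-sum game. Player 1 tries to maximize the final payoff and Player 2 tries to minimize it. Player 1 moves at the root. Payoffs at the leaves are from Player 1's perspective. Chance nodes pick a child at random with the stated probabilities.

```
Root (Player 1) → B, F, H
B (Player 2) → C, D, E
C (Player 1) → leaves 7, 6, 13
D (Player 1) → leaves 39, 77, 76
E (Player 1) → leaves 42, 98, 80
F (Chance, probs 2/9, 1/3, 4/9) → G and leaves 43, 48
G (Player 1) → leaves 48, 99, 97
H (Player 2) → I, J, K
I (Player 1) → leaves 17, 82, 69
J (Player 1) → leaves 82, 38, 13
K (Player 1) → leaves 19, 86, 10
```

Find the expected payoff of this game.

82

C (Player 1): max(7, 6, 13) = 13
D (Player 1): max(39, 77, 76) = 77
E (Player 1): max(42, 98, 80) = 98
B (Player 2): min(13, 77, 98) = 13
G (Player 1): max(48, 99, 97) = 99
F (Chance): 2/9·99 + 1/3·43 + 4/9·48 = 57.67
I (Player 1): max(17, 82, 69) = 82
J (Player 1): max(82, 38, 13) = 82
K (Player 1): max(19, 86, 10) = 86
H (Player 2): min(82, 82, 86) = 82
Root (Player 1): max(13, 57.67, 82) = 82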